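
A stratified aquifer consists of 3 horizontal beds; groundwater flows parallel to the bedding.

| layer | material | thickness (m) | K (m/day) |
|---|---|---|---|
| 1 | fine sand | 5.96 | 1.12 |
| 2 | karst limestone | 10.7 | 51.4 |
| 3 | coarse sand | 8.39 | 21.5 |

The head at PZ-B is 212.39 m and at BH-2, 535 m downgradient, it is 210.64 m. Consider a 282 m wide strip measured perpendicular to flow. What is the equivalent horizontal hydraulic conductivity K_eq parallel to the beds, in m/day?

Flow is parallel to layering, so each bed carries its own Darcy discharge and the transmissivities add.
Σ(K_i·b_i) = 1.12×5.96 + 51.4×10.7 + 21.5×8.39 = 737.0 m²/day.
Total thickness b = 25.05 m, so K_eq = Σ(K_i·b_i)/b = 29.42 m/day.

29.4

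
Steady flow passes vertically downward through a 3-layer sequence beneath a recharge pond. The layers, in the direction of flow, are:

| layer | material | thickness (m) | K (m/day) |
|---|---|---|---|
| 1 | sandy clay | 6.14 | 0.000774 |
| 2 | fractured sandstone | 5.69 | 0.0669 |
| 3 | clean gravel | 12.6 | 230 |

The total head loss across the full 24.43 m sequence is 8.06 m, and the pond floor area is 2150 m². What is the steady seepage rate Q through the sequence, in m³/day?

2.16

Flow is perpendicular to layering, so the layers act in series and the equivalent K is the thickness-weighted harmonic mean.
Total thickness L = 6.14 + 5.69 + 12.6 = 24.43 m.
Σ(b_i/K_i) = 6.14/0.000774 + 5.69/0.0669 + 12.6/230 = 8018 d.
K_eq = L / Σ(b_i/K_i) = 24.43 / 8018 = 0.003047 m/day.
Q = K_eq · A · (Δh/L) = 0.003047 × 2150 × (8.06/24.43) = 2.161 m³/day.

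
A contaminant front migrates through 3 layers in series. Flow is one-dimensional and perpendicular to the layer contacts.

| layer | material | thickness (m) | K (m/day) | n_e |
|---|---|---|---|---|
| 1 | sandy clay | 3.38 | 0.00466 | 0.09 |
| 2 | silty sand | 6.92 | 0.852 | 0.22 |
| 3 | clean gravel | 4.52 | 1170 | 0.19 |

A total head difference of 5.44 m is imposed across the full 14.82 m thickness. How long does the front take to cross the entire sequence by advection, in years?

0.991

With flow normal to the layers, continuity requires the same specific discharge q through every layer.
Σ(b_i/K_i) = 3.38/0.00466 + 6.92/0.852 + 4.52/1170 = 733.4 d.
q = Δh / Σ(b_i/K_i) = 5.44 / 733.4 = 0.007417 m/day.
In each layer the seepage velocity is v_i = q/n_i, so the layer transit time is t_i = b_i·n_i / q:
  layer 1 (sandy clay): t_1 = 3.38 × 0.09 / 0.007417 = 41.01 d
  layer 2 (silty sand): t_2 = 6.92 × 0.22 / 0.007417 = 205.3 d
  layer 3 (clean gravel): t_3 = 4.52 × 0.19 / 0.007417 = 115.8 d
Total t = Σ t_i = 362.1 days = 0.9913 years.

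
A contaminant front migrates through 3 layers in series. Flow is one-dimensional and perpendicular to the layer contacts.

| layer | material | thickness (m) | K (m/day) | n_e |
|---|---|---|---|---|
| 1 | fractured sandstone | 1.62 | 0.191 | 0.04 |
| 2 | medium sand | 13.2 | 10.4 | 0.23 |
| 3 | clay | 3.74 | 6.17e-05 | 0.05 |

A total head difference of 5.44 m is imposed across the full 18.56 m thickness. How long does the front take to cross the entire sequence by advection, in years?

With flow normal to the layers, continuity requires the same specific discharge q through every layer.
Σ(b_i/K_i) = 1.62/0.191 + 13.2/10.4 + 3.74/6.17e-05 = 60626 d.
q = Δh / Σ(b_i/K_i) = 5.44 / 60626 = 8.973e-05 m/day.
In each layer the seepage velocity is v_i = q/n_i, so the layer transit time is t_i = b_i·n_i / q:
  layer 1 (fractured sandstone): t_1 = 1.62 × 0.04 / 8.973e-05 = 722.2 d
  layer 2 (medium sand): t_2 = 13.2 × 0.23 / 8.973e-05 = 33834 d
  layer 3 (clay): t_3 = 3.74 × 0.05 / 8.973e-05 = 2084 d
Total t = Σ t_i = 36641 days = 100.3 years.

100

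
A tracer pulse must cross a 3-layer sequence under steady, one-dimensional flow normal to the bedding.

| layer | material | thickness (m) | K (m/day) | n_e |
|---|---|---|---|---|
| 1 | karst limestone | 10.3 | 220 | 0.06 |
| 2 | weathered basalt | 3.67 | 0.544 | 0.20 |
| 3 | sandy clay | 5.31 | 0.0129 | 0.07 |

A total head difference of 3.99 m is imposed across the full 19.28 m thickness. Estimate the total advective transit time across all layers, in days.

With flow normal to the layers, continuity requires the same specific discharge q through every layer.
Σ(b_i/K_i) = 10.3/220 + 3.67/0.544 + 5.31/0.0129 = 418.4 d.
q = Δh / Σ(b_i/K_i) = 3.99 / 418.4 = 0.009536 m/day.
In each layer the seepage velocity is v_i = q/n_i, so the layer transit time is t_i = b_i·n_i / q:
  layer 1 (karst limestone): t_1 = 10.3 × 0.06 / 0.009536 = 64.81 d
  layer 2 (weathered basalt): t_2 = 3.67 × 0.20 / 0.009536 = 76.97 d
  layer 3 (sandy clay): t_3 = 5.31 × 0.07 / 0.009536 = 38.98 d
Total t = Σ t_i = 180.8 days.

181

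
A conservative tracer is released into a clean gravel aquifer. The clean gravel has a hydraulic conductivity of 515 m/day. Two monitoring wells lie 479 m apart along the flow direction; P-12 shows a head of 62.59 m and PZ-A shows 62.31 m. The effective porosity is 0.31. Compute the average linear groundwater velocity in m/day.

Hydraulic gradient i = (62.59 − 62.31) / 479 = 0.28 / 479 = 0.0005846.
Darcy flux q = K · i = 515.0 × 0.0005846 = 0.3010 m/day.
Seepage velocity v = q / n_e = 0.3010 / 0.31 = 0.9711 m/day.

0.971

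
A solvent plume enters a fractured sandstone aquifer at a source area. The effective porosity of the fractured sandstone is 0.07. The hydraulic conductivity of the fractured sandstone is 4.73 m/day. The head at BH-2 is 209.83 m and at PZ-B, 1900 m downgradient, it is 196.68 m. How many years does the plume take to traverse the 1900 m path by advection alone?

11.1

Hydraulic gradient i = (209.83 − 196.68) / 1900 = 13.15 / 1900 = 0.006921.
Darcy flux q = K · i = 4.730 × 0.006921 = 0.03274 m/day.
Seepage velocity v = q / n_e = 0.03274 / 0.07 = 0.4677 m/day.
Travel time t = L / v = 1900 / 0.4677 = 4063 days = 11.12 years.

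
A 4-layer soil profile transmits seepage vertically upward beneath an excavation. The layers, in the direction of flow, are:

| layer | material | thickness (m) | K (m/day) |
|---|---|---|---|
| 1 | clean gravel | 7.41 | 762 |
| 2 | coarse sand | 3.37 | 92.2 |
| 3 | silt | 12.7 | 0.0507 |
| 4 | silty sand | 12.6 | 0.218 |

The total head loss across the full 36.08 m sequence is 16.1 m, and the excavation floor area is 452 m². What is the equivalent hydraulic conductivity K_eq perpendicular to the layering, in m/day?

0.117

Flow is perpendicular to layering, so the layers act in series and the equivalent K is the thickness-weighted harmonic mean.
Total thickness L = 7.41 + 3.37 + 12.7 + 12.6 = 36.08 m.
Σ(b_i/K_i) = 7.41/762 + 3.37/92.2 + 12.7/0.0507 + 12.6/0.218 = 308.3 d.
K_eq = L / Σ(b_i/K_i) = 36.08 / 308.3 = 0.1170 m/day.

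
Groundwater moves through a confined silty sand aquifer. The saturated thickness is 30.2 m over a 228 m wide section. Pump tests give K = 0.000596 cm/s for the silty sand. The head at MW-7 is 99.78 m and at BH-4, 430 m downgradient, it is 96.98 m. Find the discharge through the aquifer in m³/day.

23.1

Convert K: 0.000596 cm/s × 864 = 0.5149 m/day.
Cross-sectional area A = 228 × 30.2 = 6886 m².
Hydraulic gradient i = (99.78 − 96.98) / 430 = 2.8 / 430 = 0.006512.
Darcy's law: Q = K · A · i = 0.5149 × 6886 × 0.006512 = 23.09 m³/day.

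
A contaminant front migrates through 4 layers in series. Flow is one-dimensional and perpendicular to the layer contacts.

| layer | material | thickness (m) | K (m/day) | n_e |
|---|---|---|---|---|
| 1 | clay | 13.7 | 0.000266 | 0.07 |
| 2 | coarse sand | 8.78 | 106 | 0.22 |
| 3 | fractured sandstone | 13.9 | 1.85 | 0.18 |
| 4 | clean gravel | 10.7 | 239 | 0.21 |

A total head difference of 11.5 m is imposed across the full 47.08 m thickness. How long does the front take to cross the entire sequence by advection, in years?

With flow normal to the layers, continuity requires the same specific discharge q through every layer.
Σ(b_i/K_i) = 13.7/0.000266 + 8.78/106 + 13.9/1.85 + 10.7/239 = 51511 d.
q = Δh / Σ(b_i/K_i) = 11.5 / 51511 = 0.0002233 m/day.
In each layer the seepage velocity is v_i = q/n_i, so the layer transit time is t_i = b_i·n_i / q:
  layer 1 (clay): t_1 = 13.7 × 0.07 / 0.0002233 = 4296 d
  layer 2 (coarse sand): t_2 = 8.78 × 0.22 / 0.0002233 = 8652 d
  layer 3 (fractured sandstone): t_3 = 13.9 × 0.18 / 0.0002233 = 11207 d
  layer 4 (clean gravel): t_4 = 10.7 × 0.21 / 0.0002233 = 10065 d
Total t = Σ t_i = 34220 days = 93.69 years.

93.7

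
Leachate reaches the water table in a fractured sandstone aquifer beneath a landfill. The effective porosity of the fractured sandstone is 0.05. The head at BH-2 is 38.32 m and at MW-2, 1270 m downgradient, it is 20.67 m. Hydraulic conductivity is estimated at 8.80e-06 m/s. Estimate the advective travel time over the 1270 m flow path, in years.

Convert K: 8.80e-06 m/s × 86400 = 0.7603 m/day.
Hydraulic gradient i = (38.32 − 20.67) / 1270 = 17.65 / 1270 = 0.01390.
Darcy flux q = K · i = 0.7603 × 0.01390 = 0.01057 m/day.
Seepage velocity v = q / n_e = 0.01057 / 0.05 = 0.2113 m/day.
Travel time t = L / v = 1270 / 0.2113 = 6009 days = 16.45 years.

16.5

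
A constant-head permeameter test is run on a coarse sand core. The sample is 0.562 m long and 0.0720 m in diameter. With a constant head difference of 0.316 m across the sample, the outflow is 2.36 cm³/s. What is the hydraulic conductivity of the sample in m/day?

Cross-sectional area A = π·(d/2)² = π × (0.0720/2)² = 0.004072 m².
Convert discharge: 2.36 cm³/s = 2.360e-06 m³/s.
Darcy's law rearranged: K = Q·L / (A·Δh) = 2.360e-06 × 0.562 / (0.004072 × 0.316) = 0.001031 m/s = 89.07 m/day.

89.1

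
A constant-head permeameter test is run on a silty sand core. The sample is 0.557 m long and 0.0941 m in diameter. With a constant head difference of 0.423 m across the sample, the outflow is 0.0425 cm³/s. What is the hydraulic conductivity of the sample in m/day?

Cross-sectional area A = π·(d/2)² = π × (0.0941/2)² = 0.006955 m².
Convert discharge: 0.0425 cm³/s = 4.250e-08 m³/s.
Darcy's law rearranged: K = Q·L / (A·Δh) = 4.250e-08 × 0.557 / (0.006955 × 0.423) = 8.047e-06 m/s = 0.6953 m/day.

0.695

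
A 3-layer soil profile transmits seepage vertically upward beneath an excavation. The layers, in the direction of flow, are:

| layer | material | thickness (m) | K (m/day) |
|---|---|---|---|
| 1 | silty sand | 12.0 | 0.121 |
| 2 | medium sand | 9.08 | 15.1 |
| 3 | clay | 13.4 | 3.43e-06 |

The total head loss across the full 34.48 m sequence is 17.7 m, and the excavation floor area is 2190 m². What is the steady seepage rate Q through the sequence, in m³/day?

0.00992

Flow is perpendicular to layering, so the layers act in series and the equivalent K is the thickness-weighted harmonic mean.
Total thickness L = 12.0 + 9.08 + 13.4 = 34.48 m.
Σ(b_i/K_i) = 12.0/0.121 + 9.08/15.1 + 13.4/3.43e-06 = 3.907e+06 d.
K_eq = L / Σ(b_i/K_i) = 34.48 / 3.907e+06 = 8.826e-06 m/day.
Q = K_eq · A · (Δh/L) = 8.826e-06 × 2190 × (17.7/34.48) = 0.009922 m³/day.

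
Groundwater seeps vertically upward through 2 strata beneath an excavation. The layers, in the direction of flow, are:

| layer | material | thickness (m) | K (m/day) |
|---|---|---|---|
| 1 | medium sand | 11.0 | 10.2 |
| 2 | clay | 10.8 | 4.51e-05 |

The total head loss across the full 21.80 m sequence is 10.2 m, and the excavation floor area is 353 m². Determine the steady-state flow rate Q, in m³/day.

Flow is perpendicular to layering, so the layers act in series and the equivalent K is the thickness-weighted harmonic mean.
Total thickness L = 11.0 + 10.8 = 21.80 m.
Σ(b_i/K_i) = 11.0/10.2 + 10.8/4.51e-05 = 2.395e+05 d.
K_eq = L / Σ(b_i/K_i) = 21.80 / 2.395e+05 = 9.103e-05 m/day.
Q = K_eq · A · (Δh/L) = 9.103e-05 × 353 × (10.2/21.80) = 0.01504 m³/day.

0.0150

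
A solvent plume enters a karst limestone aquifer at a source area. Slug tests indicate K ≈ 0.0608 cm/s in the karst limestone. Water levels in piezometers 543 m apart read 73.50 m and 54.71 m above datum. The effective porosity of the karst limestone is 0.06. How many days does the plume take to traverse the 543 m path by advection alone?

Convert K: 0.0608 cm/s × 864 = 52.53 m/day.
Hydraulic gradient i = (73.50 − 54.71) / 543 = 18.79 / 543 = 0.03460.
Darcy flux q = K · i = 52.53 × 0.03460 = 1.818 m/day.
Seepage velocity v = q / n_e = 1.818 / 0.06 = 30.30 m/day.
Travel time t = L / v = 543 / 30.30 = 17.92 days.

17.9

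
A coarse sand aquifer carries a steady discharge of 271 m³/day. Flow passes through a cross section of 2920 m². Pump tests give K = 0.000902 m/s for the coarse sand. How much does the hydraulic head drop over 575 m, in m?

0.685

Convert K: 0.000902 m/s × 86400 = 77.93 m/day.
From Q = K·A·i, i = Q / (K·A) = 271 / (77.93 × 2920) = 0.001191.
Head loss Δh = i · L = 0.001191 × 575 = 0.6848 m.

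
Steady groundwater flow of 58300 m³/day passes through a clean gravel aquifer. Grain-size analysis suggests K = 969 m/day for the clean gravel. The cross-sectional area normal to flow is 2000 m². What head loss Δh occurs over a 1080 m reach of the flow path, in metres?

32.5

From Q = K·A·i, i = Q / (K·A) = 58300 / (969.0 × 2000) = 0.03008.
Head loss Δh = i · L = 0.03008 × 1080 = 32.49 m.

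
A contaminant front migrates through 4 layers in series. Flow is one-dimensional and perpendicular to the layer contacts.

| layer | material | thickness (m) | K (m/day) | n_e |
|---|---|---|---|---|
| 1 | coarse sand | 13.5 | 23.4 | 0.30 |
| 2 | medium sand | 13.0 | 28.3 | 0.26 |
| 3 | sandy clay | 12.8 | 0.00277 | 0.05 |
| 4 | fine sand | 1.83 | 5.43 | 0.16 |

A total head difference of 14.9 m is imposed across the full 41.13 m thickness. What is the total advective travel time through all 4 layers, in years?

7.10

With flow normal to the layers, continuity requires the same specific discharge q through every layer.
Σ(b_i/K_i) = 13.5/23.4 + 13.0/28.3 + 12.8/0.00277 + 1.83/5.43 = 4622 d.
q = Δh / Σ(b_i/K_i) = 14.9 / 4622 = 0.003223 m/day.
In each layer the seepage velocity is v_i = q/n_i, so the layer transit time is t_i = b_i·n_i / q:
  layer 1 (coarse sand): t_1 = 13.5 × 0.30 / 0.003223 = 1256 d
  layer 2 (medium sand): t_2 = 13.0 × 0.26 / 0.003223 = 1049 d
  layer 3 (sandy clay): t_3 = 12.8 × 0.05 / 0.003223 = 198.5 d
  layer 4 (fine sand): t_4 = 1.83 × 0.16 / 0.003223 = 90.83 d
Total t = Σ t_i = 2594 days = 7.103 years.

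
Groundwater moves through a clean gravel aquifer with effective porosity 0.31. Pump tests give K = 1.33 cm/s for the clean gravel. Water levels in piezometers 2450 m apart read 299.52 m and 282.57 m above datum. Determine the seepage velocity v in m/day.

Convert K: 1.33 cm/s × 864 = 1149 m/day.
Hydraulic gradient i = (299.52 − 282.57) / 2450 = 16.95 / 2450 = 0.006918.
Darcy flux q = K · i = 1149 × 0.006918 = 7.950 m/day.
Seepage velocity v = q / n_e = 7.950 / 0.31 = 25.65 m/day.

25.6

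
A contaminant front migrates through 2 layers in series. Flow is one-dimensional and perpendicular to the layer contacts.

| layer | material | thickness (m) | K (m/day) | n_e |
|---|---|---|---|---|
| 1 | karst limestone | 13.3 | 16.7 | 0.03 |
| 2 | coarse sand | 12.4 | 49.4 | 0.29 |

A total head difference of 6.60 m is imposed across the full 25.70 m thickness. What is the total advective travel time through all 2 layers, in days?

0.634

With flow normal to the layers, continuity requires the same specific discharge q through every layer.
Σ(b_i/K_i) = 13.3/16.7 + 12.4/49.4 = 1.047 d.
q = Δh / Σ(b_i/K_i) = 6.60 / 1.047 = 6.301 m/day.
In each layer the seepage velocity is v_i = q/n_i, so the layer transit time is t_i = b_i·n_i / q:
  layer 1 (karst limestone): t_1 = 13.3 × 0.03 / 6.301 = 0.06332 d
  layer 2 (coarse sand): t_2 = 12.4 × 0.29 / 6.301 = 0.5707 d
Total t = Σ t_i = 0.6340 days.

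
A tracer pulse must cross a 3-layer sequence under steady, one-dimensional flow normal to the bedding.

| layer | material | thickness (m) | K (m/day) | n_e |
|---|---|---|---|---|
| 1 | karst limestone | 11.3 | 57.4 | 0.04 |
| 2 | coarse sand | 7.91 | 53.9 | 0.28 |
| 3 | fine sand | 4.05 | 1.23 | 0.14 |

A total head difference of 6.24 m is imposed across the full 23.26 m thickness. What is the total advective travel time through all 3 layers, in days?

1.88

With flow normal to the layers, continuity requires the same specific discharge q through every layer.
Σ(b_i/K_i) = 11.3/57.4 + 7.91/53.9 + 4.05/1.23 = 3.636 d.
q = Δh / Σ(b_i/K_i) = 6.24 / 3.636 = 1.716 m/day.
In each layer the seepage velocity is v_i = q/n_i, so the layer transit time is t_i = b_i·n_i / q:
  layer 1 (karst limestone): t_1 = 11.3 × 0.04 / 1.716 = 0.2634 d
  layer 2 (coarse sand): t_2 = 7.91 × 0.28 / 1.716 = 1.291 d
  layer 3 (fine sand): t_3 = 4.05 × 0.14 / 1.716 = 0.3304 d
Total t = Σ t_i = 1.884 days.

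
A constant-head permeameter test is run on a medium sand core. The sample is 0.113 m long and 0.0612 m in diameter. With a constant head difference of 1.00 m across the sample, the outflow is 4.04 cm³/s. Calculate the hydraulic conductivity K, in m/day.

13.4

Cross-sectional area A = π·(d/2)² = π × (0.0612/2)² = 0.002942 m².
Convert discharge: 4.04 cm³/s = 4.040e-06 m³/s.
Darcy's law rearranged: K = Q·L / (A·Δh) = 4.040e-06 × 0.113 / (0.002942 × 1.00) = 0.0001552 m/s = 13.41 m/day.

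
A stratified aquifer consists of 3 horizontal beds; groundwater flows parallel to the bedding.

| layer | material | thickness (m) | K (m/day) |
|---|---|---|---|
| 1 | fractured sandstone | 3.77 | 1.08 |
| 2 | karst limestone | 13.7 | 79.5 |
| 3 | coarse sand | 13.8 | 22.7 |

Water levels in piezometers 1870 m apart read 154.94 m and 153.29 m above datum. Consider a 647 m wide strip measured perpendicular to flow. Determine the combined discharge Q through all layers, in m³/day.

Flow is parallel to layering, so each bed carries its own Darcy discharge and the transmissivities add.
Σ(K_i·b_i) = 1.08×3.77 + 79.5×13.7 + 22.7×13.8 = 1406 m²/day.
Hydraulic gradient i = (154.94 − 153.29) / 1870 = 1.65 / 1870 = 0.0008824.
Q = Σ(K_i·b_i) · W · i = 1406 × 647 × 0.0008824 = 802.9 m³/day.

803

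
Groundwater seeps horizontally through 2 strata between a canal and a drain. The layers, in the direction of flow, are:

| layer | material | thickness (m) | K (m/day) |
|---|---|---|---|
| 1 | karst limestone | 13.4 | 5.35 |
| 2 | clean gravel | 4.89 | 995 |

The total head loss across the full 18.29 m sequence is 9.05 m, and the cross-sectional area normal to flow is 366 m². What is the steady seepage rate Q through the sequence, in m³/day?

1320

Flow is perpendicular to layering, so the layers act in series and the equivalent K is the thickness-weighted harmonic mean.
Total thickness L = 13.4 + 4.89 = 18.29 m.
Σ(b_i/K_i) = 13.4/5.35 + 4.89/995 = 2.510 d.
K_eq = L / Σ(b_i/K_i) = 18.29 / 2.510 = 7.288 m/day.
Q = K_eq · A · (Δh/L) = 7.288 × 366 × (9.05/18.29) = 1320 m³/day.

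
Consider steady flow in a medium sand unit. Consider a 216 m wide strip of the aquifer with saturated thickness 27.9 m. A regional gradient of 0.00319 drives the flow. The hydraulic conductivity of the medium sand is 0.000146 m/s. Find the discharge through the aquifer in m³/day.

Convert K: 0.000146 m/s × 86400 = 12.61 m/day.
Cross-sectional area A = 216 × 27.9 = 6026 m².
Hydraulic gradient i = 0.00319.
Darcy's law: Q = K · A · i = 12.61 × 6026 × 0.003190 = 242.5 m³/day.

243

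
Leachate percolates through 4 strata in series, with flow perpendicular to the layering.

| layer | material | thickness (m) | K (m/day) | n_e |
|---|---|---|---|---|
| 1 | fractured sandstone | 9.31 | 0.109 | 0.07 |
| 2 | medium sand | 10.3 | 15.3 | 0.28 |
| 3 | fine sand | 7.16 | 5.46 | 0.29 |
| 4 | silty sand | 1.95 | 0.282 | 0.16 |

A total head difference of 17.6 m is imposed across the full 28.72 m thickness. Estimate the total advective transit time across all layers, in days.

31.7

With flow normal to the layers, continuity requires the same specific discharge q through every layer.
Σ(b_i/K_i) = 9.31/0.109 + 10.3/15.3 + 7.16/5.46 + 1.95/0.282 = 94.31 d.
q = Δh / Σ(b_i/K_i) = 17.6 / 94.31 = 0.1866 m/day.
In each layer the seepage velocity is v_i = q/n_i, so the layer transit time is t_i = b_i·n_i / q:
  layer 1 (fractured sandstone): t_1 = 9.31 × 0.07 / 0.1866 = 3.492 d
  layer 2 (medium sand): t_2 = 10.3 × 0.28 / 0.1866 = 15.45 d
  layer 3 (fine sand): t_3 = 7.16 × 0.29 / 0.1866 = 11.13 d
  layer 4 (silty sand): t_4 = 1.95 × 0.16 / 0.1866 = 1.672 d
Total t = Σ t_i = 31.75 days.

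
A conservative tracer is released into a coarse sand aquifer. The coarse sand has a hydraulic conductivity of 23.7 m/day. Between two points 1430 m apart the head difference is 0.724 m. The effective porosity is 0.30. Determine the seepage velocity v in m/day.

Hydraulic gradient i = Δh / L = 0.724 / 1430 = 0.0005063.
Darcy flux q = K · i = 23.70 × 0.0005063 = 0.01200 m/day.
Seepage velocity v = q / n_e = 0.01200 / 0.30 = 0.04000 m/day.

0.0400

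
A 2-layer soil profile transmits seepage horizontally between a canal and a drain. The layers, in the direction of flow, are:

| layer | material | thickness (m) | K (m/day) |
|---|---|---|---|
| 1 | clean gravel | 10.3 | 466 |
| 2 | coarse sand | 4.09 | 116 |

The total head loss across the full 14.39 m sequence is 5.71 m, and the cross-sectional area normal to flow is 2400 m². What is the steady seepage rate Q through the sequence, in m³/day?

239000

Flow is perpendicular to layering, so the layers act in series and the equivalent K is the thickness-weighted harmonic mean.
Total thickness L = 10.3 + 4.09 = 14.39 m.
Σ(b_i/K_i) = 10.3/466 + 4.09/116 = 0.05736 d.
K_eq = L / Σ(b_i/K_i) = 14.39 / 0.05736 = 250.9 m/day.
Q = K_eq · A · (Δh/L) = 250.9 × 2400 × (5.71/14.39) = 2.389e+05 m³/day.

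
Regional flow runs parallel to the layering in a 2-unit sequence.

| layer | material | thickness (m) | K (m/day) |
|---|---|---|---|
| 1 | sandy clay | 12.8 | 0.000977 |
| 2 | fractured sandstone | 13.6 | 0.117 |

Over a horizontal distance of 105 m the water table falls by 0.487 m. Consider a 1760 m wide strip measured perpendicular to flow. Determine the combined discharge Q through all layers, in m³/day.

13.1

Flow is parallel to layering, so each bed carries its own Darcy discharge and the transmissivities add.
Σ(K_i·b_i) = 0.000977×12.8 + 0.117×13.6 = 1.604 m²/day.
Hydraulic gradient i = Δh / L = 0.487 / 105 = 0.004638.
Q = Σ(K_i·b_i) · W · i = 1.604 × 1760 × 0.004638 = 13.09 m³/day.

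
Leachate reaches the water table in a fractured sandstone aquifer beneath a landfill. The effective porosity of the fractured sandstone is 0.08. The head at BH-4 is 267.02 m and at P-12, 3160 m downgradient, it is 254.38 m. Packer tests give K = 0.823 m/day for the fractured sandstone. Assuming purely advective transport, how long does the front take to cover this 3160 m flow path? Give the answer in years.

Hydraulic gradient i = (267.02 − 254.38) / 3160 = 12.64 / 3160 = 0.004000.
Darcy flux q = K · i = 0.8230 × 0.004000 = 0.003292 m/day.
Seepage velocity v = q / n_e = 0.003292 / 0.08 = 0.04115 m/day.
Travel time t = L / v = 3160 / 0.04115 = 76792 days = 210.2 years.

210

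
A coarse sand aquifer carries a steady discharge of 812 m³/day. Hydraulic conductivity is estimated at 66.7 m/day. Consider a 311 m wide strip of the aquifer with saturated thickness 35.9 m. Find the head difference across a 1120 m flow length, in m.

1.22

Cross-sectional area A = 311 × 35.9 = 11165 m².
From Q = K·A·i, i = Q / (K·A) = 812 / (66.70 × 11165) = 0.001090.
Head loss Δh = i · L = 0.001090 × 1120 = 1.221 m.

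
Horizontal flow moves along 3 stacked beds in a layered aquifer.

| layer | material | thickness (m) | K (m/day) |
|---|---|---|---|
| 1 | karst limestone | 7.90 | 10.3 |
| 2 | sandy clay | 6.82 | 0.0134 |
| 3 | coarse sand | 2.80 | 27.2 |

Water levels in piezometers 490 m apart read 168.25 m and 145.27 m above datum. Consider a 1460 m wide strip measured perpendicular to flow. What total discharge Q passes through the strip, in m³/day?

10800

Flow is parallel to layering, so each bed carries its own Darcy discharge and the transmissivities add.
Σ(K_i·b_i) = 10.3×7.90 + 0.0134×6.82 + 27.2×2.80 = 157.6 m²/day.
Hydraulic gradient i = (168.25 − 145.27) / 490 = 22.98 / 490 = 0.04690.
Q = Σ(K_i·b_i) · W · i = 157.6 × 1460 × 0.04690 = 10792 m³/day.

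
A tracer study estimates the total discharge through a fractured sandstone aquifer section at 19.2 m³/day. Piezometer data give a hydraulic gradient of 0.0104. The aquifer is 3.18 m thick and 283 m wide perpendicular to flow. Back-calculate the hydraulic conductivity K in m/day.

Cross-sectional area A = 283 × 3.18 = 899.9 m².
Hydraulic gradient i = 0.0104.
From Q = K·A·i, K = Q / (A·i) = 19.2 / (899.9 × 0.01040) = 2.051 m/day.

2.05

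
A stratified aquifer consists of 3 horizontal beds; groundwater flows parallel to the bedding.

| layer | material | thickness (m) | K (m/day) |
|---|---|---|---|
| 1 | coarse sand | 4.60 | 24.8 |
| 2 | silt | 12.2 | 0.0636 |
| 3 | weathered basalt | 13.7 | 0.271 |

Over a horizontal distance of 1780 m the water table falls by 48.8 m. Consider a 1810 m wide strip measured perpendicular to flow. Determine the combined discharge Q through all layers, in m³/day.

Flow is parallel to layering, so each bed carries its own Darcy discharge and the transmissivities add.
Σ(K_i·b_i) = 24.8×4.60 + 0.0636×12.2 + 0.271×13.7 = 118.6 m²/day.
Hydraulic gradient i = Δh / L = 48.8 / 1780 = 0.02742.
Q = Σ(K_i·b_i) · W · i = 118.6 × 1810 × 0.02742 = 5884 m³/day.

5880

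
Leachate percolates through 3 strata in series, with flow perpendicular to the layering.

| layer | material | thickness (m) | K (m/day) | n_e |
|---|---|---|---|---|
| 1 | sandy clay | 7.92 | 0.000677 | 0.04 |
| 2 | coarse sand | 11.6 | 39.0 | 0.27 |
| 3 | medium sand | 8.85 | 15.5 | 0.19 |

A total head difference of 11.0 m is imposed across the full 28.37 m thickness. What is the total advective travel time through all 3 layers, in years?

With flow normal to the layers, continuity requires the same specific discharge q through every layer.
Σ(b_i/K_i) = 7.92/0.000677 + 11.6/39.0 + 8.85/15.5 = 11700 d.
q = Δh / Σ(b_i/K_i) = 11.0 / 11700 = 0.0009402 m/day.
In each layer the seepage velocity is v_i = q/n_i, so the layer transit time is t_i = b_i·n_i / q:
  layer 1 (sandy clay): t_1 = 7.92 × 0.04 / 0.0009402 = 336.9 d
  layer 2 (coarse sand): t_2 = 11.6 × 0.27 / 0.0009402 = 3331 d
  layer 3 (medium sand): t_3 = 8.85 × 0.19 / 0.0009402 = 1788 d
Total t = Σ t_i = 5457 days = 14.94 years.

14.9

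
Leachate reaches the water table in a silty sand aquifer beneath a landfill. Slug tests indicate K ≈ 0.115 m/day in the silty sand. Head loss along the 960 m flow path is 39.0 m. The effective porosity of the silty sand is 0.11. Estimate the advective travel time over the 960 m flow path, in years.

Hydraulic gradient i = Δh / L = 39.0 / 960 = 0.04063.
Darcy flux q = K · i = 0.1150 × 0.04063 = 0.004672 m/day.
Seepage velocity v = q / n_e = 0.004672 / 0.11 = 0.04247 m/day.
Travel time t = L / v = 960 / 0.04247 = 22603 days = 61.88 years.

61.9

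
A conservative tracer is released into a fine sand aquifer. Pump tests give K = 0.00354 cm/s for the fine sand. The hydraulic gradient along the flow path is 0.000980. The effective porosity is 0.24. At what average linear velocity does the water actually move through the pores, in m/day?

0.0125

Convert K: 0.00354 cm/s × 864 = 3.059 m/day.
Hydraulic gradient i = 0.000980.
Darcy flux q = K · i = 3.059 × 0.0009800 = 0.002997 m/day.
Seepage velocity v = q / n_e = 0.002997 / 0.24 = 0.01249 m/day.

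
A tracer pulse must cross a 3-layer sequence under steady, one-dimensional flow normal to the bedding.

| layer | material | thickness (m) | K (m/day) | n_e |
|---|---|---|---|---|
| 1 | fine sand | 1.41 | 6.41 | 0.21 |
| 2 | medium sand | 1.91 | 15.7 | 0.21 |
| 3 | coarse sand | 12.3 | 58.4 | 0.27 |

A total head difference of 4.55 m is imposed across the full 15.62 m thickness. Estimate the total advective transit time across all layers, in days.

With flow normal to the layers, continuity requires the same specific discharge q through every layer.
Σ(b_i/K_i) = 1.41/6.41 + 1.91/15.7 + 12.3/58.4 = 0.5522 d.
q = Δh / Σ(b_i/K_i) = 4.55 / 0.5522 = 8.239 m/day.
In each layer the seepage velocity is v_i = q/n_i, so the layer transit time is t_i = b_i·n_i / q:
  layer 1 (fine sand): t_1 = 1.41 × 0.21 / 8.239 = 0.03594 d
  layer 2 (medium sand): t_2 = 1.91 × 0.21 / 8.239 = 0.04868 d
  layer 3 (coarse sand): t_3 = 12.3 × 0.27 / 8.239 = 0.4031 d
Total t = Σ t_i = 0.4877 days.

0.488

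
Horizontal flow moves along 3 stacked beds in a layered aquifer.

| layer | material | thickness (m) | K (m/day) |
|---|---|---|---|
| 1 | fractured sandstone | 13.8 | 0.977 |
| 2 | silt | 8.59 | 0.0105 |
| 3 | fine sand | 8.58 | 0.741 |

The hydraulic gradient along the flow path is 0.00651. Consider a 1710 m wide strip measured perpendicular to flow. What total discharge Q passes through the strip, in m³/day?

Flow is parallel to layering, so each bed carries its own Darcy discharge and the transmissivities add.
Σ(K_i·b_i) = 0.977×13.8 + 0.0105×8.59 + 0.741×8.58 = 19.93 m²/day.
Hydraulic gradient i = 0.00651.
Q = Σ(K_i·b_i) · W · i = 19.93 × 1710 × 0.006510 = 221.9 m³/day.

222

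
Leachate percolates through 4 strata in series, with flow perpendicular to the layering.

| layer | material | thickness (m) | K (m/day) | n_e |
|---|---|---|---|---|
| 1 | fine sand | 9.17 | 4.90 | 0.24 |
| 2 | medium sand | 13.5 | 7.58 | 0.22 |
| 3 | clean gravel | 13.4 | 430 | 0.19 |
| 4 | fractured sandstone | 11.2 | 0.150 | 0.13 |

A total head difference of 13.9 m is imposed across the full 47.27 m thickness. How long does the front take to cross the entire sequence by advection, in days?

With flow normal to the layers, continuity requires the same specific discharge q through every layer.
Σ(b_i/K_i) = 9.17/4.90 + 13.5/7.58 + 13.4/430 + 11.2/0.150 = 78.35 d.
q = Δh / Σ(b_i/K_i) = 13.9 / 78.35 = 0.1774 m/day.
In each layer the seepage velocity is v_i = q/n_i, so the layer transit time is t_i = b_i·n_i / q:
  layer 1 (fine sand): t_1 = 9.17 × 0.24 / 0.1774 = 12.41 d
  layer 2 (medium sand): t_2 = 13.5 × 0.22 / 0.1774 = 16.74 d
  layer 3 (clean gravel): t_3 = 13.4 × 0.19 / 0.1774 = 14.35 d
  layer 4 (fractured sandstone): t_4 = 11.2 × 0.13 / 0.1774 = 8.207 d
Total t = Σ t_i = 51.70 days.

51.7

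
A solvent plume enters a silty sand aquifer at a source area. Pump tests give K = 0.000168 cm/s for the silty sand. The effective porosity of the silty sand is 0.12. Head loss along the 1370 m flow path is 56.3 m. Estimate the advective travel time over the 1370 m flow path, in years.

75.5

Convert K: 0.000168 cm/s × 864 = 0.1452 m/day.
Hydraulic gradient i = Δh / L = 56.3 / 1370 = 0.04109.
Darcy flux q = K · i = 0.1452 × 0.04109 = 0.005965 m/day.
Seepage velocity v = q / n_e = 0.005965 / 0.12 = 0.04971 m/day.
Travel time t = L / v = 1370 / 0.04971 = 27561 days = 75.46 years.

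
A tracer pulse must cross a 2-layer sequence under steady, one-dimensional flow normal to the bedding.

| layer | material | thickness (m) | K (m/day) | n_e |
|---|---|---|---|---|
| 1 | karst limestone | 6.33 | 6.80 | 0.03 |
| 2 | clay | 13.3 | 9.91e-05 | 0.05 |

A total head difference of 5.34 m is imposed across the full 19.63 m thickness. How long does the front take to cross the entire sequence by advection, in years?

With flow normal to the layers, continuity requires the same specific discharge q through every layer.
Σ(b_i/K_i) = 6.33/6.80 + 13.3/9.91e-05 = 1.342e+05 d.
q = Δh / Σ(b_i/K_i) = 5.34 / 1.342e+05 = 3.979e-05 m/day.
In each layer the seepage velocity is v_i = q/n_i, so the layer transit time is t_i = b_i·n_i / q:
  layer 1 (karst limestone): t_1 = 6.33 × 0.03 / 3.979e-05 = 4773 d
  layer 2 (clay): t_2 = 13.3 × 0.05 / 3.979e-05 = 16713 d
Total t = Σ t_i = 21486 days = 58.83 years.

58.8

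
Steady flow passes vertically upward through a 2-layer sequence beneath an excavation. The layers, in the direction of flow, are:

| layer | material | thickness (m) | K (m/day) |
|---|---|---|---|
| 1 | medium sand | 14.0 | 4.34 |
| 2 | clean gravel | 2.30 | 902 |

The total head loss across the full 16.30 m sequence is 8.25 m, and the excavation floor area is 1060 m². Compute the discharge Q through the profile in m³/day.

2710

Flow is perpendicular to layering, so the layers act in series and the equivalent K is the thickness-weighted harmonic mean.
Total thickness L = 14.0 + 2.30 = 16.30 m.
Σ(b_i/K_i) = 14.0/4.34 + 2.30/902 = 3.228 d.
K_eq = L / Σ(b_i/K_i) = 16.30 / 3.228 = 5.049 m/day.
Q = K_eq · A · (Δh/L) = 5.049 × 1060 × (8.25/16.30) = 2709 m³/day.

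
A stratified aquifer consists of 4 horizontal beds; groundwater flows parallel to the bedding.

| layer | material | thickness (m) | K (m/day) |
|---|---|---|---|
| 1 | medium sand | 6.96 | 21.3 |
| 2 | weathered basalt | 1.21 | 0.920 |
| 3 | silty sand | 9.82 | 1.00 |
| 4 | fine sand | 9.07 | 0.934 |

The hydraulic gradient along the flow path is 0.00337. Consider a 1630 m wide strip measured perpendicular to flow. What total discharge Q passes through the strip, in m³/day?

Flow is parallel to layering, so each bed carries its own Darcy discharge and the transmissivities add.
Σ(K_i·b_i) = 21.3×6.96 + 0.920×1.21 + 1.00×9.82 + 0.934×9.07 = 167.7 m²/day.
Hydraulic gradient i = 0.00337.
Q = Σ(K_i·b_i) · W · i = 167.7 × 1630 × 0.003370 = 920.9 m³/day.

921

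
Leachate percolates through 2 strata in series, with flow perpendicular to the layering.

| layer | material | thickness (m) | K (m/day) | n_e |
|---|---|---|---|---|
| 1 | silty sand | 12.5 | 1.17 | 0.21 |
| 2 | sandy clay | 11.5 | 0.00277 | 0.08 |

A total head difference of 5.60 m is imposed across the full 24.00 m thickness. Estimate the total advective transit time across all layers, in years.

With flow normal to the layers, continuity requires the same specific discharge q through every layer.
Σ(b_i/K_i) = 12.5/1.17 + 11.5/0.00277 = 4162 d.
q = Δh / Σ(b_i/K_i) = 5.60 / 4162 = 0.001345 m/day.
In each layer the seepage velocity is v_i = q/n_i, so the layer transit time is t_i = b_i·n_i / q:
  layer 1 (silty sand): t_1 = 12.5 × 0.21 / 0.001345 = 1951 d
  layer 2 (sandy clay): t_2 = 11.5 × 0.08 / 0.001345 = 683.8 d
Total t = Σ t_i = 2635 days = 7.214 years.

7.21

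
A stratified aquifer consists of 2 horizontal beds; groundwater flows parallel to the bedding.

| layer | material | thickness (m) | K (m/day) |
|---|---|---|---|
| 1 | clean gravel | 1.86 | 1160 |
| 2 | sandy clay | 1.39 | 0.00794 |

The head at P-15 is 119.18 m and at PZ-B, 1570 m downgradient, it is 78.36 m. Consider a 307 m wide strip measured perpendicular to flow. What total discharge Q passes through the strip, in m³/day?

Flow is parallel to layering, so each bed carries its own Darcy discharge and the transmissivities add.
Σ(K_i·b_i) = 1160×1.86 + 0.00794×1.39 = 2158 m²/day.
Hydraulic gradient i = (119.18 − 78.36) / 1570 = 40.82 / 1570 = 0.02600.
Q = Σ(K_i·b_i) · W · i = 2158 × 307 × 0.02600 = 17222 m³/day.

17200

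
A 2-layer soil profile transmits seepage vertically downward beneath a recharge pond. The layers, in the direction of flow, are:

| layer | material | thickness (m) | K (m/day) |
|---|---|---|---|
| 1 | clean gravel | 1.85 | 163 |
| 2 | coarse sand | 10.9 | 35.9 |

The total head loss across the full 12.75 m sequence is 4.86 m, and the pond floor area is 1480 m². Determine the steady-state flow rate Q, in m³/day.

22800

Flow is perpendicular to layering, so the layers act in series and the equivalent K is the thickness-weighted harmonic mean.
Total thickness L = 1.85 + 10.9 = 12.75 m.
Σ(b_i/K_i) = 1.85/163 + 10.9/35.9 = 0.3150 d.
K_eq = L / Σ(b_i/K_i) = 12.75 / 0.3150 = 40.48 m/day.
Q = K_eq · A · (Δh/L) = 40.48 × 1480 × (4.86/12.75) = 22836 m³/day.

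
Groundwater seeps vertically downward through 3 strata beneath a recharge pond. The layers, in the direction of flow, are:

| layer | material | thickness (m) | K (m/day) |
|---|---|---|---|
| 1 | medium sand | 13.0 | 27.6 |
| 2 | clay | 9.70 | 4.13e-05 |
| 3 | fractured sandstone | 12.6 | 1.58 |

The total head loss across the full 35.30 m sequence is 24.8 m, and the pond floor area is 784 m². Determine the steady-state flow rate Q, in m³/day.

Flow is perpendicular to layering, so the layers act in series and the equivalent K is the thickness-weighted harmonic mean.
Total thickness L = 13.0 + 9.70 + 12.6 = 35.30 m.
Σ(b_i/K_i) = 13.0/27.6 + 9.70/4.13e-05 + 12.6/1.58 = 2.349e+05 d.
K_eq = L / Σ(b_i/K_i) = 35.30 / 2.349e+05 = 0.0001503 m/day.
Q = K_eq · A · (Δh/L) = 0.0001503 × 784 × (24.8/35.30) = 0.08278 m³/day.

0.0828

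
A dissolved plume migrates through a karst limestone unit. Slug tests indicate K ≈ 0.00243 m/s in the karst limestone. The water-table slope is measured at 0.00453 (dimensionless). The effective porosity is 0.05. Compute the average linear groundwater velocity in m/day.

19.0

Convert K: 0.00243 m/s × 86400 = 210.0 m/day.
Hydraulic gradient i = 0.00453.
Darcy flux q = K · i = 210.0 × 0.004530 = 0.9511 m/day.
Seepage velocity v = q / n_e = 0.9511 / 0.05 = 19.02 m/day.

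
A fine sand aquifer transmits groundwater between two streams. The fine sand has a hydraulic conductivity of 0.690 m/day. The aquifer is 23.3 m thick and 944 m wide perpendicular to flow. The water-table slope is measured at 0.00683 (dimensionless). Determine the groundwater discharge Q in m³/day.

Cross-sectional area A = 944 × 23.3 = 21995 m².
Hydraulic gradient i = 0.00683.
Darcy's law: Q = K · A · i = 0.6900 × 21995 × 0.006830 = 103.7 m³/day.

104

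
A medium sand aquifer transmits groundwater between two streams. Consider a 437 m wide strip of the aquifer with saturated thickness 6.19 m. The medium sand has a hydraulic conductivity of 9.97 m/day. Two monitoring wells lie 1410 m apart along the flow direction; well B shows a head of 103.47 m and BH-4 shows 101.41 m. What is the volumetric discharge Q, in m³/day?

39.4

Cross-sectional area A = 437 × 6.19 = 2705 m².
Hydraulic gradient i = (103.47 − 101.41) / 1410 = 2.06 / 1410 = 0.001461.
Darcy's law: Q = K · A · i = 9.970 × 2705 × 0.001461 = 39.40 m³/day.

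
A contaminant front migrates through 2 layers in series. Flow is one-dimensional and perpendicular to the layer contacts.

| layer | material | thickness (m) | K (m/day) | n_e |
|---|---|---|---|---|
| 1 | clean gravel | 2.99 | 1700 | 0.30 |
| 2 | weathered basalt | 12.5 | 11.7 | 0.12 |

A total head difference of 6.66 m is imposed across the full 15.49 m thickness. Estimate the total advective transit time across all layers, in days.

With flow normal to the layers, continuity requires the same specific discharge q through every layer.
Σ(b_i/K_i) = 2.99/1700 + 12.5/11.7 = 1.070 d.
q = Δh / Σ(b_i/K_i) = 6.66 / 1.070 = 6.224 m/day.
In each layer the seepage velocity is v_i = q/n_i, so the layer transit time is t_i = b_i·n_i / q:
  layer 1 (clean gravel): t_1 = 2.99 × 0.30 / 6.224 = 0.1441 d
  layer 2 (weathered basalt): t_2 = 12.5 × 0.12 / 6.224 = 0.2410 d
Total t = Σ t_i = 0.3852 days.

0.385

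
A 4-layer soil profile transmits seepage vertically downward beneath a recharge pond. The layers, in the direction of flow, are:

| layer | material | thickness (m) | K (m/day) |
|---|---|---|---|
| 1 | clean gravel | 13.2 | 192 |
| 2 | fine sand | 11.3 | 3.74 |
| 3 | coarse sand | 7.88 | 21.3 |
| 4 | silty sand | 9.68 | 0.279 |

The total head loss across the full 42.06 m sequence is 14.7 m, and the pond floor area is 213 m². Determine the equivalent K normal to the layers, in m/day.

1.10

Flow is perpendicular to layering, so the layers act in series and the equivalent K is the thickness-weighted harmonic mean.
Total thickness L = 13.2 + 11.3 + 7.88 + 9.68 = 42.06 m.
Σ(b_i/K_i) = 13.2/192 + 11.3/3.74 + 7.88/21.3 + 9.68/0.279 = 38.16 d.
K_eq = L / Σ(b_i/K_i) = 42.06 / 38.16 = 1.102 m/day.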